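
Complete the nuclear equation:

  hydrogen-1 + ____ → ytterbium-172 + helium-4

Conserve mass number: 1 + A = 172 + 4, so A = 175.
Conserve atomic number: 1 + Z = 70 + 2, so Z = 71.
Z = 71 is lutetium, so the species is lutetium-175.

Lu-175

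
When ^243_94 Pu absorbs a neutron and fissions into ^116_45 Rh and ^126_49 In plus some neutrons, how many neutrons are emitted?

Conserve mass number: 244 = 116 + 126 + k, so k = 244 − 242 = 2.
Check atomic number: 94 = 45 + 49 + 0 = 94. ✓

2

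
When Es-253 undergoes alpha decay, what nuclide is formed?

Bk-249

Alpha decay: mass number changes by -4, atomic number by -2.
A: 253 − 4 = 249; Z: 99 − 2 = 97.
Z = 97 is berkelium, so the daughter is Bk-249.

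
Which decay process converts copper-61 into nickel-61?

beta-plus decay or electron capture

ΔA = 61 − 61 = 0; ΔZ = 28 − 29 = -1.
A is unchanged and Z drops by 1 — a proton has become a neutron (β⁺ emission or electron capture).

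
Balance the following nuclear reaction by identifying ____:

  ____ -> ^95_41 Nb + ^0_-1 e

Zr-95

Conserve mass number: A = 95 + 0, so A = 95.
Conserve atomic number: Z = 41 − 1, so Z = 40.
Z = 40 is zirconium, so the species is ^95_40 Zr.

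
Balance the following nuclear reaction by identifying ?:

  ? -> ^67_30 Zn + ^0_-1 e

Conserve mass number: A = 67 + 0, so A = 67.
Conserve atomic number: Z = 30 − 1, so Z = 29.
Z = 29 is copper, so the species is ^67_29 Cu.

Cu-67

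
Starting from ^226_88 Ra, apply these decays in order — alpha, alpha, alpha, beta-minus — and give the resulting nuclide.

Start: (A, Z) = (226, 88).
After α: (222, 86).
After α: (218, 84).
After α: (214, 82).
After β⁻: (214, 83).
Z = 83 is bismuth.

Bi-214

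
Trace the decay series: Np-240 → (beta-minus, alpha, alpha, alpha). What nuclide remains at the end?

Ra-228

Start: (A, Z) = (240, 93).
After β⁻: (240, 94).
After α: (236, 92).
After α: (232, 90).
After α: (228, 88).
Z = 88 is radium.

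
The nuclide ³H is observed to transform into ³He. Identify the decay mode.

ΔA = 3 − 3 = 0; ΔZ = 2 − 1 = +1.
A is unchanged and Z rises by 1 — a neutron has become a proton (β⁻ decay).

beta-minus decay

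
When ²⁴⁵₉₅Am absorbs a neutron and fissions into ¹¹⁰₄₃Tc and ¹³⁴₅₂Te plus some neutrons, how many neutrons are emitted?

2

Conserve mass number: 246 = 110 + 134 + k, so k = 246 − 244 = 2.
Check atomic number: 95 = 43 + 52 + 0 = 95. ✓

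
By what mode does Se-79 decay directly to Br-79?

beta-minus decay

ΔA = 79 − 79 = 0; ΔZ = 35 − 34 = +1.
A is unchanged and Z rises by 1 — a neutron has become a proton (β⁻ decay).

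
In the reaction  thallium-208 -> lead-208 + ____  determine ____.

beta-minus particle

Conserve mass number: 208 = 208 + A, so A = 0.
Conserve atomic number: 81 = 82 + Z, so Z = -1.
A = 0 and Z = -1 is e⁻ — a beta-minus particle.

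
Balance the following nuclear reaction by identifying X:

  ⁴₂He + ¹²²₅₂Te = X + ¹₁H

Conserve mass number: 4 + 122 = A + 1, so A = 125.
Conserve atomic number: 2 + 52 = Z + 1, so Z = 53.
Z = 53 is iodine, so the species is ¹²⁵₅₃I.

I-125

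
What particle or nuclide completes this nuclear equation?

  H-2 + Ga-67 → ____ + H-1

Conserve mass number: 2 + 67 = A + 1, so A = 68.
Conserve atomic number: 1 + 31 = Z + 1, so Z = 31.
Z = 31 is gallium, so the species is Ga-68.

Ga-68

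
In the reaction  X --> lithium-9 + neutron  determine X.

Conserve mass number: A = 9 + 1, so A = 10.
Conserve atomic number: Z = 3 + 0, so Z = 3.
Z = 3 is lithium, so the species is lithium-10.

Li-10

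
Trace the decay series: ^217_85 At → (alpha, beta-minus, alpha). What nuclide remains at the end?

Pb-209

Start: (A, Z) = (217, 85).
After α: (213, 83).
After β⁻: (213, 84).
After α: (209, 82).
Z = 82 is lead.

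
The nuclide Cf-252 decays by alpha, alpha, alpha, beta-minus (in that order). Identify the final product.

Np-240

Start: (A, Z) = (252, 98).
After α: (248, 96).
After α: (244, 94).
After α: (240, 92).
After β⁻: (240, 93).
Z = 93 is neptunium.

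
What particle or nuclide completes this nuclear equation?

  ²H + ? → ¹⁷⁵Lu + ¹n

Conserve mass number: 2 + A = 175 + 1, so A = 174.
Conserve atomic number: 1 + Z = 71 + 0, so Z = 70.
Z = 70 is ytterbium, so the species is ¹⁷⁴Yb.

Yb-174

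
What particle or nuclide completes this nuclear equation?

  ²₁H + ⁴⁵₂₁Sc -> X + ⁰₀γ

Conserve mass number: 2 + 45 = A + 0, so A = 47.
Conserve atomic number: 1 + 21 = Z + 0, so Z = 22.
Z = 22 is titanium, so the species is ⁴⁷₂₂Ti.

Ti-47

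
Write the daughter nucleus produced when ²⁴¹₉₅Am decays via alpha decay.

Np-237

Alpha decay: mass number changes by -4, atomic number by -2.
A: 241 − 4 = 237; Z: 95 − 2 = 93.
Z = 93 is neptunium, so the daughter is ²³⁷₉₃Np.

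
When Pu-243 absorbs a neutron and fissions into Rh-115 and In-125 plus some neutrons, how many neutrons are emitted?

4

Conserve mass number: 244 = 115 + 125 + k, so k = 244 − 240 = 4.
Check atomic number: 94 = 45 + 49 + 0 = 94. ✓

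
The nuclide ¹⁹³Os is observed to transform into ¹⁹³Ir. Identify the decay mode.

beta-minus decay

ΔA = 193 − 193 = 0; ΔZ = 77 − 76 = +1.
A is unchanged and Z rises by 1 — a neutron has become a proton (β⁻ decay).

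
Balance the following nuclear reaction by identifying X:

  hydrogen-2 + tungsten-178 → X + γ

Conserve mass number: 2 + 178 = A + 0, so A = 180.
Conserve atomic number: 1 + 74 = Z + 0, so Z = 75.
Z = 75 is rhenium, so the species is rhenium-180.

Re-180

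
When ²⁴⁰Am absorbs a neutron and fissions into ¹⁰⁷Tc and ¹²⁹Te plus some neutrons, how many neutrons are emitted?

5

Conserve mass number: 241 = 107 + 129 + k, so k = 241 − 236 = 5.
Check atomic number: 95 = 43 + 52 + 0 = 95. ✓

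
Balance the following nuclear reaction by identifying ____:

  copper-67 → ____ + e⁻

Zn-67

Conserve mass number: 67 = A + 0, so A = 67.
Conserve atomic number: 29 = Z − 1, so Z = 30.
Z = 30 is zinc, so the species is zinc-67.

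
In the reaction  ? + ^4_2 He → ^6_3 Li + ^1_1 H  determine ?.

He-3

Conserve mass number: A + 4 = 6 + 1, so A = 3.
Conserve atomic number: Z + 2 = 3 + 1, so Z = 2.
Z = 2 is helium, so the species is ^3_2 He.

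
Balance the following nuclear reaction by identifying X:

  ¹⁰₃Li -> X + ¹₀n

Conserve mass number: 10 = A + 1, so A = 9.
Conserve atomic number: 3 = Z + 0, so Z = 3.
Z = 3 is lithium, so the species is ⁹₃Li.

Li-9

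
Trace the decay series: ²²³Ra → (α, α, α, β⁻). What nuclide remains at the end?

Bi-211

Start: (A, Z) = (223, 88).
After α: (219, 86).
After α: (215, 84).
After α: (211, 82).
After β⁻: (211, 83).
Z = 83 is bismuth.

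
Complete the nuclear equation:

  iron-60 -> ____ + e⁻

Co-60

Conserve mass number: 60 = A + 0, so A = 60.
Conserve atomic number: 26 = Z − 1, so Z = 27.
Z = 27 is cobalt, so the species is cobalt-60.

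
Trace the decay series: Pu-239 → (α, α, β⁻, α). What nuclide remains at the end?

Ac-227

Start: (A, Z) = (239, 94).
After α: (235, 92).
After α: (231, 90).
After β⁻: (231, 91).
After α: (227, 89).
Z = 89 is actinium.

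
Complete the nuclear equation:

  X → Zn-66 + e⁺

Conserve mass number: A = 66 + 0, so A = 66.
Conserve atomic number: Z = 30 + 1, so Z = 31.
Z = 31 is gallium, so the species is Ga-66.

Ga-66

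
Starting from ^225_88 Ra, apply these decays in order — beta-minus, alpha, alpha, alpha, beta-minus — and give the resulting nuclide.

Po-213

Start: (A, Z) = (225, 88).
After β⁻: (225, 89).
After α: (221, 87).
After α: (217, 85).
After α: (213, 83).
After β⁻: (213, 84).
Z = 84 is polonium.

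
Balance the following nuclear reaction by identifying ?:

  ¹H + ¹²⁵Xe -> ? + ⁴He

I-122

Conserve mass number: 1 + 125 = A + 4, so A = 122.
Conserve atomic number: 1 + 54 = Z + 2, so Z = 53.
Z = 53 is iodine, so the species is ¹²²I.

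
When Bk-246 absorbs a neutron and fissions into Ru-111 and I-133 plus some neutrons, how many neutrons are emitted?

Conserve mass number: 247 = 111 + 133 + k, so k = 247 − 244 = 3.
Check atomic number: 97 = 44 + 53 + 0 = 97. ✓

3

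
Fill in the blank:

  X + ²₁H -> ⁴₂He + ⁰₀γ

deuteron

Conserve mass number: A + 2 = 4 + 0, so A = 2.
Conserve atomic number: Z + 1 = 2 + 0, so Z = 1.
A = 2 and Z = 1 is ²₁H — a deuteron.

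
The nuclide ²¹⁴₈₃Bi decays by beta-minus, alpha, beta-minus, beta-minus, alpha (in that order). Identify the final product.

Start: (A, Z) = (214, 83).
After β⁻: (214, 84).
After α: (210, 82).
After β⁻: (210, 83).
After β⁻: (210, 84).
After α: (206, 82).
Z = 82 is lead.

Pb-206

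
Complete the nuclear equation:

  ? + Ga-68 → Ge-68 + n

proton

Conserve mass number: A + 68 = 68 + 1, so A = 1.
Conserve atomic number: Z + 31 = 32 + 0, so Z = 1.
A = 1 and Z = 1 is H-1 — a proton.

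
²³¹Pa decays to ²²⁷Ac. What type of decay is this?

ΔA = 227 − 231 = -4; ΔZ = 89 − 91 = -2.
A drops by 4 and Z drops by 2 — the signature of alpha emission.

alpha decay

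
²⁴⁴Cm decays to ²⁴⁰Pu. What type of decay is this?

alpha decay

ΔA = 240 − 244 = -4; ΔZ = 94 − 96 = -2.
A drops by 4 and Z drops by 2 — the signature of alpha emission.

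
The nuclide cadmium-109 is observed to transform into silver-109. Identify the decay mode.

ΔA = 109 − 109 = 0; ΔZ = 47 − 48 = -1.
A is unchanged and Z drops by 1 — a proton has become a neutron (β⁺ emission or electron capture).

beta-plus decay or electron capture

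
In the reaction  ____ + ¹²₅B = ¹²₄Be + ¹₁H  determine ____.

neutron

Conserve mass number: A + 12 = 12 + 1, so A = 1.
Conserve atomic number: Z + 5 = 4 + 1, so Z = 0.
A = 1 and Z = 0 is ¹₀n — a neutron.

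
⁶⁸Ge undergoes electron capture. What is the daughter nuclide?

Electron capture: mass number changes by +0, atomic number by -1.
A: 68 = 68; Z: 32 − 1 = 31.
Z = 31 is gallium, so the daughter is ⁶⁸Ga.

Ga-68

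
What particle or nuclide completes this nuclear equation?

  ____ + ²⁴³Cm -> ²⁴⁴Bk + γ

proton

Conserve mass number: A + 243 = 244 + 0, so A = 1.
Conserve atomic number: Z + 96 = 97 + 0, so Z = 1.
A = 1 and Z = 1 is ¹H — a proton.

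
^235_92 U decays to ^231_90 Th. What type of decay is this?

ΔA = 231 − 235 = -4; ΔZ = 90 − 92 = -2.
A drops by 4 and Z drops by 2 — the signature of alpha emission.

alpha decay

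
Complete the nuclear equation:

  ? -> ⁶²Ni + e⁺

Conserve mass number: A = 62 + 0, so A = 62.
Conserve atomic number: Z = 28 + 1, so Z = 29.
Z = 29 is copper, so the species is ⁶²Cu.

Cu-62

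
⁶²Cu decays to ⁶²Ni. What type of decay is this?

ΔA = 62 − 62 = 0; ΔZ = 28 − 29 = -1.
A is unchanged and Z drops by 1 — a proton has become a neutron (β⁺ emission or electron capture).

beta-plus decay or electron capture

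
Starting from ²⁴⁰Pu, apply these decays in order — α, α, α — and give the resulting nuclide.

Ra-228

Start: (A, Z) = (240, 94).
After α: (236, 92).
After α: (232, 90).
After α: (228, 88).
Z = 88 is radium.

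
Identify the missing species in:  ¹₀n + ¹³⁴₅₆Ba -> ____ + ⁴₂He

Xe-131

Conserve mass number: 1 + 134 = A + 4, so A = 131.
Conserve atomic number: 0 + 56 = Z + 2, so Z = 54.
Z = 54 is xenon, so the species is ¹³¹₅₄Xe.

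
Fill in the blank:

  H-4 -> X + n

H-3

Conserve mass number: 4 = A + 1, so A = 3.
Conserve atomic number: 1 = Z + 0, so Z = 1.
A = 3 and Z = 1 is H-3 — a triton.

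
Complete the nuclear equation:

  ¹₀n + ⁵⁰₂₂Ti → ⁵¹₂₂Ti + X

Conserve mass number: 1 + 50 = 51 + A, so A = 0.
Conserve atomic number: 0 + 22 = 22 + Z, so Z = 0.
A = 0 and Z = 0 is ⁰₀γ — a gamma ray.

gamma ray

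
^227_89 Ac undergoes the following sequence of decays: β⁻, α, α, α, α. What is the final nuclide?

Start: (A, Z) = (227, 89).
After β⁻: (227, 90).
After α: (223, 88).
After α: (219, 86).
After α: (215, 84).
After α: (211, 82).
Z = 82 is lead.

Pb-211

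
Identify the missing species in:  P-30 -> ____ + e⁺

Conserve mass number: 30 = A + 0, so A = 30.
Conserve atomic number: 15 = Z + 1, so Z = 14.
Z = 14 is silicon, so the species is Si-30.

Si-30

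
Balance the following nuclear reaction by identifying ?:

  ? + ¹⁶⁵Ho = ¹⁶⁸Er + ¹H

alpha particle

Conserve mass number: A + 165 = 168 + 1, so A = 4.
Conserve atomic number: Z + 67 = 68 + 1, so Z = 2.
A = 4 and Z = 2 is ⁴He — an alpha particle.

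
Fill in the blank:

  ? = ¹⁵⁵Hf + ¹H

Conserve mass number: A = 155 + 1, so A = 156.
Conserve atomic number: Z = 72 + 1, so Z = 73.
Z = 73 is tantalum, so the species is ¹⁵⁶Ta.

Ta-156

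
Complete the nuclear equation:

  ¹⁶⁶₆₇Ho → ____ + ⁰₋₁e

Er-166

Conserve mass number: 166 = A + 0, so A = 166.
Conserve atomic number: 67 = Z − 1, so Z = 68.
Z = 68 is erbium, so the species is ¹⁶⁶₆₈Er.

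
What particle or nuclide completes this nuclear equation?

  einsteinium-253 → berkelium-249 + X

alpha particle

Conserve mass number: 253 = 249 + A, so A = 4.
Conserve atomic number: 99 = 97 + Z, so Z = 2.
A = 4 and Z = 2 is helium-4 — an alpha particle.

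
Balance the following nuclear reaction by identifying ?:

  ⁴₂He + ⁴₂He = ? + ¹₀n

Be-7

Conserve mass number: 4 + 4 = A + 1, so A = 7.
Conserve atomic number: 2 + 2 = Z + 0, so Z = 4.
Z = 4 is beryllium, so the species is ⁷₄Be.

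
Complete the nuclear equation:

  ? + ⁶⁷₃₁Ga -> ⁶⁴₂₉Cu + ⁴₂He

neutron

Conserve mass number: A + 67 = 64 + 4, so A = 1.
Conserve atomic number: Z + 31 = 29 + 2, so Z = 0.
A = 1 and Z = 0 is ¹₀n — a neutron.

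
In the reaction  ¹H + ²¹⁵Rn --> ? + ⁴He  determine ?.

At-212

Conserve mass number: 1 + 215 = A + 4, so A = 212.
Conserve atomic number: 1 + 86 = Z + 2, so Z = 85.
Z = 85 is astatine, so the species is ²¹²At.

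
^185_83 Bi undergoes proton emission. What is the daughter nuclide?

Pb-184

Proton emission: mass number changes by -1, atomic number by -1.
A: 185 − 1 = 184; Z: 83 − 1 = 82.
Z = 82 is lead, so the daughter is ^184_82 Pb.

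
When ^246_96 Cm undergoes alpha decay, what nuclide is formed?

Pu-242

Alpha decay: mass number changes by -4, atomic number by -2.
A: 246 − 4 = 242; Z: 96 − 2 = 94.
Z = 94 is plutonium, so the daughter is ^242_94 Pu.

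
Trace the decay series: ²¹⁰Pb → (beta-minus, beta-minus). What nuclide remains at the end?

Start: (A, Z) = (210, 82).
After β⁻: (210, 83).
After β⁻: (210, 84).
Z = 84 is polonium.

Po-210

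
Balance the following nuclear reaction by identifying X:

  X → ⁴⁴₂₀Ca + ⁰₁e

Conserve mass number: A = 44 + 0, so A = 44.
Conserve atomic number: Z = 20 + 1, so Z = 21.
Z = 21 is scandium, so the species is ⁴⁴₂₁Sc.

Sc-44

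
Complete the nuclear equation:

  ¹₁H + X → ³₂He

Conserve mass number: 1 + A = 3, so A = 2.
Conserve atomic number: 1 + Z = 2, so Z = 1.
A = 2 and Z = 1 is ²₁H — a deuteron.

deuteron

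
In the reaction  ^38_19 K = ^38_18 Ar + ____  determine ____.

positron

Conserve mass number: 38 = 38 + A, so A = 0.
Conserve atomic number: 19 = 18 + Z, so Z = 1.
A = 0 and Z = 1 is ^0_1 e — a positron.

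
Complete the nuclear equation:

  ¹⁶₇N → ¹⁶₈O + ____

beta-minus particle

Conserve mass number: 16 = 16 + A, so A = 0.
Conserve atomic number: 7 = 8 + Z, so Z = -1.
A = 0 and Z = -1 is ⁰₋₁e — a beta-minus particle.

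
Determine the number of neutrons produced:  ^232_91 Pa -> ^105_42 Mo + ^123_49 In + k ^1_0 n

Conserve mass number: 232 = 105 + 123 + k, so k = 232 − 228 = 4.
Check atomic number: 91 = 42 + 49 + 0 = 91. ✓

4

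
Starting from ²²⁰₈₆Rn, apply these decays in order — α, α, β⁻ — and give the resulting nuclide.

Start: (A, Z) = (220, 86).
After α: (216, 84).
After α: (212, 82).
After β⁻: (212, 83).
Z = 83 is bismuth.

Bi-212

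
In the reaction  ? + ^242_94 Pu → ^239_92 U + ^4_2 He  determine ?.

neutron

Conserve mass number: A + 242 = 239 + 4, so A = 1.
Conserve atomic number: Z + 94 = 92 + 2, so Z = 0.
A = 1 and Z = 0 is ^1_0 n — a neutron.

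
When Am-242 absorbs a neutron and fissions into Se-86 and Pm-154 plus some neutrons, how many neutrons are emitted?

3

Conserve mass number: 243 = 86 + 154 + k, so k = 243 − 240 = 3.
Check atomic number: 95 = 34 + 61 + 0 = 95. ✓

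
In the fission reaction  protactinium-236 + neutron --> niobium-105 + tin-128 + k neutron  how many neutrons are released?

4

Conserve mass number: 237 = 105 + 128 + k, so k = 237 − 233 = 4.
Check atomic number: 91 = 41 + 50 + 0 = 91. ✓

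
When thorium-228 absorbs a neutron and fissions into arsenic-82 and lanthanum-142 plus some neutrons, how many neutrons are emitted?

5

Conserve mass number: 229 = 82 + 142 + k, so k = 229 − 224 = 5.
Check atomic number: 90 = 33 + 57 + 0 = 90. ✓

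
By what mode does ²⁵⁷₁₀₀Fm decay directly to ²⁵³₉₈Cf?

alpha decay

ΔA = 253 − 257 = -4; ΔZ = 98 − 100 = -2.
A drops by 4 and Z drops by 2 — the signature of alpha emission.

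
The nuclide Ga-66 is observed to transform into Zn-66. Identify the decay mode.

ΔA = 66 − 66 = 0; ΔZ = 30 − 31 = -1.
A is unchanged and Z drops by 1 — a proton has become a neutron (β⁺ emission or electron capture).

beta-plus decay or electron capture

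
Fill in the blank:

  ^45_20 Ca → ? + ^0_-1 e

Conserve mass number: 45 = A + 0, so A = 45.
Conserve atomic number: 20 = Z − 1, so Z = 21.
Z = 21 is scandium, so the species is ^45_21 Sc.

Sc-45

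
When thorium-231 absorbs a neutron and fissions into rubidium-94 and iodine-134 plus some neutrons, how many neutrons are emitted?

4

Conserve mass number: 232 = 94 + 134 + k, so k = 232 − 228 = 4.
Check atomic number: 90 = 37 + 53 + 0 = 90. ✓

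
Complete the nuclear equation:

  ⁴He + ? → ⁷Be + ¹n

alpha particle

Conserve mass number: 4 + A = 7 + 1, so A = 4.
Conserve atomic number: 2 + Z = 4 + 0, so Z = 2.
A = 4 and Z = 2 is ⁴He — an alpha particle.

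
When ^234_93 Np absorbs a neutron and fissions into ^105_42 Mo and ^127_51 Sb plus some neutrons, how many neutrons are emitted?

3

Conserve mass number: 235 = 105 + 127 + k, so k = 235 − 232 = 3.
Check atomic number: 93 = 42 + 51 + 0 = 93. ✓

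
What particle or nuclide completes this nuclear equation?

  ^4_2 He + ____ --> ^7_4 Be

Conserve mass number: 4 + A = 7, so A = 3.
Conserve atomic number: 2 + Z = 4, so Z = 2.
Z = 2 is helium, so the species is ^3_2 He.

He-3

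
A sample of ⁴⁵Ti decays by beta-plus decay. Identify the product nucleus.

Beta-plus decay: mass number changes by +0, atomic number by -1.
A: 45 = 45; Z: 22 − 1 = 21.
Z = 21 is scandium, so the daughter is ⁴⁵Sc.

Sc-45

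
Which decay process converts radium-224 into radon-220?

ΔA = 220 − 224 = -4; ΔZ = 86 − 88 = -2.
A drops by 4 and Z drops by 2 — the signature of alpha emission.

alpha decay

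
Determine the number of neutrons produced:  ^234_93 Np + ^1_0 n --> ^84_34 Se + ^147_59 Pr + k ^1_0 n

Conserve mass number: 235 = 84 + 147 + k, so k = 235 − 231 = 4.
Check atomic number: 93 = 34 + 59 + 0 = 93. ✓

4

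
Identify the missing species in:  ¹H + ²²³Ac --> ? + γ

Th-224

Conserve mass number: 1 + 223 = A + 0, so A = 224.
Conserve atomic number: 1 + 89 = Z + 0, so Z = 90.
Z = 90 is thorium, so the species is ²²⁴Th.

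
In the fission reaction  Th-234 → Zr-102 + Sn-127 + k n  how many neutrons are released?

Conserve mass number: 234 = 102 + 127 + k, so k = 234 − 229 = 5.
Check atomic number: 90 = 40 + 50 + 0 = 90. ✓

5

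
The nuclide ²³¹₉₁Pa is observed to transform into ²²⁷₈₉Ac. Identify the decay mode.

ΔA = 227 − 231 = -4; ΔZ = 89 − 91 = -2.
A drops by 4 and Z drops by 2 — the signature of alpha emission.

alpha decay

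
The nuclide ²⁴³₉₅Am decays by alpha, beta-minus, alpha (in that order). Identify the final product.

Start: (A, Z) = (243, 95).
After α: (239, 93).
After β⁻: (239, 94).
After α: (235, 92).
Z = 92 is uranium.

U-235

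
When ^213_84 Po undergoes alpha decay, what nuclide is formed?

Pb-209

Alpha decay: mass number changes by -4, atomic number by -2.
A: 213 − 4 = 209; Z: 84 − 2 = 82.
Z = 82 is lead, so the daughter is ^209_82 Pb.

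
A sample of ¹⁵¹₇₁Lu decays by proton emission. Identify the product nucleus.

Yb-150

Proton emission: mass number changes by -1, atomic number by -1.
A: 151 − 1 = 150; Z: 71 − 1 = 70.
Z = 70 is ytterbium, so the daughter is ¹⁵⁰₇₀Yb.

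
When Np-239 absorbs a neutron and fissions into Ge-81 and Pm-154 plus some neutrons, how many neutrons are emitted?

5

Conserve mass number: 240 = 81 + 154 + k, so k = 240 − 235 = 5.
Check atomic number: 93 = 32 + 61 + 0 = 93. ✓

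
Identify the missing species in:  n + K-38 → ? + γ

Conserve mass number: 1 + 38 = A + 0, so A = 39.
Conserve atomic number: 0 + 19 = Z + 0, so Z = 19.
Z = 19 is potassium, so the species is K-39.

K-39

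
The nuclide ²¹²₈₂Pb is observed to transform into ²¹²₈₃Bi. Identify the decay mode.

beta-minus decay

ΔA = 212 − 212 = 0; ΔZ = 83 − 82 = +1.
A is unchanged and Z rises by 1 — a neutron has become a proton (β⁻ decay).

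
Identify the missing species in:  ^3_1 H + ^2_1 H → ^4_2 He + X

Conserve mass number: 3 + 2 = 4 + A, so A = 1.
Conserve atomic number: 1 + 1 = 2 + Z, so Z = 0.
A = 1 and Z = 0 is ^1_0 n — a neutron.

neutron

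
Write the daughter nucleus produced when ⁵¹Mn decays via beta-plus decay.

Cr-51

Beta-plus decay: mass number changes by +0, atomic number by -1.
A: 51 = 51; Z: 25 − 1 = 24.
Z = 24 is chromium, so the daughter is ⁵¹Cr.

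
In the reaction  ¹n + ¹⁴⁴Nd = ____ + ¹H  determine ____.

Conserve mass number: 1 + 144 = A + 1, so A = 144.
Conserve atomic number: 0 + 60 = Z + 1, so Z = 59.
Z = 59 is praseodymium, so the species is ¹⁴⁴Pr.

Pr-144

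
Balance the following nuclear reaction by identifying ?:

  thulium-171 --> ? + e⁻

Yb-171

Conserve mass number: 171 = A + 0, so A = 171.
Conserve atomic number: 69 = Z − 1, so Z = 70.
Z = 70 is ytterbium, so the species is ytterbium-171.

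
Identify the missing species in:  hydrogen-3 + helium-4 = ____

Conserve mass number: 3 + 4 = A, so A = 7.
Conserve atomic number: 1 + 2 = Z, so Z = 3.
Z = 3 is lithium, so the species is lithium-7.

Li-7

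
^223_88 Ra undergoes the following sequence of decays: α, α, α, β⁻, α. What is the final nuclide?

Tl-207

Start: (A, Z) = (223, 88).
After α: (219, 86).
After α: (215, 84).
After α: (211, 82).
After β⁻: (211, 83).
After α: (207, 81).
Z = 81 is thallium.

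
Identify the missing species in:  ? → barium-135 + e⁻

Conserve mass number: A = 135 + 0, so A = 135.
Conserve atomic number: Z = 56 − 1, so Z = 55.
Z = 55 is caesium, so the species is caesium-135.

Cs-135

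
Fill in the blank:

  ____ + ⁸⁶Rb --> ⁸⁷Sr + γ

proton

Conserve mass number: A + 86 = 87 + 0, so A = 1.
Conserve atomic number: Z + 37 = 38 + 0, so Z = 1.
A = 1 and Z = 1 is ¹H — a proton.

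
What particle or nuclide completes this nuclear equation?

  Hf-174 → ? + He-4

Conserve mass number: 174 = A + 4, so A = 170.
Conserve atomic number: 72 = Z + 2, so Z = 70.
Z = 70 is ytterbium, so the species is Yb-170.

Yb-170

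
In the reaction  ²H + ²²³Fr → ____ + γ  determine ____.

Ra-225

Conserve mass number: 2 + 223 = A + 0, so A = 225.
Conserve atomic number: 1 + 87 = Z + 0, so Z = 88.
Z = 88 is radium, so the species is ²²⁵Ra.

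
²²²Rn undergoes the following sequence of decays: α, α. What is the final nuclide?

Pb-214

Start: (A, Z) = (222, 86).
After α: (218, 84).
After α: (214, 82).
Z = 82 is lead.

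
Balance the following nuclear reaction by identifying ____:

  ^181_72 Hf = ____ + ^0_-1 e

Conserve mass number: 181 = A + 0, so A = 181.
Conserve atomic number: 72 = Z − 1, so Z = 73.
Z = 73 is tantalum, so the species is ^181_73 Ta.

Ta-181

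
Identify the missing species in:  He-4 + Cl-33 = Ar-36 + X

Conserve mass number: 4 + 33 = 36 + A, so A = 1.
Conserve atomic number: 2 + 17 = 18 + Z, so Z = 1.
A = 1 and Z = 1 is H-1 — a proton.

proton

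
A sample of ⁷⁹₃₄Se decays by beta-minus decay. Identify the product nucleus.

Beta-minus decay: mass number changes by +0, atomic number by +1.
A: 79 = 79; Z: 34 + 1 = 35.
Z = 35 is bromine, so the daughter is ⁷⁹₃₅Br.

Br-79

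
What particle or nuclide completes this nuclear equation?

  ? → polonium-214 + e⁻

Conserve mass number: A = 214 + 0, so A = 214.
Conserve atomic number: Z = 84 − 1, so Z = 83.
Z = 83 is bismuth, so the species is bismuth-214.

Bi-214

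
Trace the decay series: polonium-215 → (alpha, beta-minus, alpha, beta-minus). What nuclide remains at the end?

Pb-207

Start: (A, Z) = (215, 84).
After α: (211, 82).
After β⁻: (211, 83).
After α: (207, 81).
After β⁻: (207, 82).
Z = 82 is lead.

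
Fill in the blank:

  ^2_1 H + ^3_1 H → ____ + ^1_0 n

Conserve mass number: 2 + 3 = A + 1, so A = 4.
Conserve atomic number: 1 + 1 = Z + 0, so Z = 2.
A = 4 and Z = 2 is ^4_2 He — an alpha particle.

He-4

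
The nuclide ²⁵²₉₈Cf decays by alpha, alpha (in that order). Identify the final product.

Pu-244

Start: (A, Z) = (252, 98).
After α: (248, 96).
After α: (244, 94).
Z = 94 is plutonium.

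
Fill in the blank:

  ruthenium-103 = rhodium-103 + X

beta-minus particle

Conserve mass number: 103 = 103 + A, so A = 0.
Conserve atomic number: 44 = 45 + Z, so Z = -1.
A = 0 and Z = -1 is e⁻ — a beta-minus particle.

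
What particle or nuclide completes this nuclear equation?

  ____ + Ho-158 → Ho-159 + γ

neutron

Conserve mass number: A + 158 = 159 + 0, so A = 1.
Conserve atomic number: Z + 67 = 67 + 0, so Z = 0.
A = 1 and Z = 0 is n — a neutron.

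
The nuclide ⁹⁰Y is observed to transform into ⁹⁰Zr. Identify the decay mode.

ΔA = 90 − 90 = 0; ΔZ = 40 − 39 = +1.
A is unchanged and Z rises by 1 — a neutron has become a proton (β⁻ decay).

beta-minus decay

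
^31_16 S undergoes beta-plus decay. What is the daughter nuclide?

P-31

Beta-plus decay: mass number changes by +0, atomic number by -1.
A: 31 = 31; Z: 16 − 1 = 15.
Z = 15 is phosphorus, so the daughter is ^31_15 P.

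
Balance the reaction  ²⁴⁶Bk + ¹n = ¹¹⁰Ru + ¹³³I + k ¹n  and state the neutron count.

Conserve mass number: 247 = 110 + 133 + k, so k = 247 − 243 = 4.
Check atomic number: 97 = 44 + 53 + 0 = 97. ✓

4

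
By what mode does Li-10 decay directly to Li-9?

neutron emission

ΔA = 9 − 10 = -1; ΔZ = 3 − 3 = +0.
A drops by 1 with Z unchanged — a neutron was emitted.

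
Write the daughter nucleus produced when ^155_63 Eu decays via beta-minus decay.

Gd-155

Beta-minus decay: mass number changes by +0, atomic number by +1.
A: 155 = 155; Z: 63 + 1 = 64.
Z = 64 is gadolinium, so the daughter is ^155_64 Gd.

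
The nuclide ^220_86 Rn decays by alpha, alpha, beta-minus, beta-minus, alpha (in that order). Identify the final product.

Start: (A, Z) = (220, 86).
After α: (216, 84).
After α: (212, 82).
After β⁻: (212, 83).
After β⁻: (212, 84).
After α: (208, 82).
Z = 82 is lead.

Pb-208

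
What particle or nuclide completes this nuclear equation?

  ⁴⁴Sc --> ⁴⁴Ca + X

Conserve mass number: 44 = 44 + A, so A = 0.
Conserve atomic number: 21 = 20 + Z, so Z = 1.
A = 0 and Z = 1 is e⁺ — a positron.

positron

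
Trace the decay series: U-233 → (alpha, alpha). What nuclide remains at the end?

Start: (A, Z) = (233, 92).
After α: (229, 90).
After α: (225, 88).
Z = 88 is radium.

Ra-225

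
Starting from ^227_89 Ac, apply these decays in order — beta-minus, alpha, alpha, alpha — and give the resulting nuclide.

Start: (A, Z) = (227, 89).
After β⁻: (227, 90).
After α: (223, 88).
After α: (219, 86).
After α: (215, 84).
Z = 84 is polonium.

Po-215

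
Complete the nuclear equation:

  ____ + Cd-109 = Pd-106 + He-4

neutron

Conserve mass number: A + 109 = 106 + 4, so A = 1.
Conserve atomic number: Z + 48 = 46 + 2, so Z = 0.
A = 1 and Z = 0 is n — a neutron.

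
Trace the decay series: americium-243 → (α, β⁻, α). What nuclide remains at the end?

U-235

Start: (A, Z) = (243, 95).
After α: (239, 93).
After β⁻: (239, 94).
After α: (235, 92).
Z = 92 is uranium.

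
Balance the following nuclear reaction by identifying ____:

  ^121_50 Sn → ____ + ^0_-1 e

Sb-121

Conserve mass number: 121 = A + 0, so A = 121.
Conserve atomic number: 50 = Z − 1, so Z = 51.
Z = 51 is antimony, so the species is ^121_51 Sb.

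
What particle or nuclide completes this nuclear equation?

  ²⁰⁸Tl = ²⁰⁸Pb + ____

beta-minus particle

Conserve mass number: 208 = 208 + A, so A = 0.
Conserve atomic number: 81 = 82 + Z, so Z = -1.
A = 0 and Z = -1 is e⁻ — a beta-minus particle.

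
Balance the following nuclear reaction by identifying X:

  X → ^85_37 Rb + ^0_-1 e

Kr-85

Conserve mass number: A = 85 + 0, so A = 85.
Conserve atomic number: Z = 37 − 1, so Z = 36.
Z = 36 is krypton, so the species is ^85_36 Kr.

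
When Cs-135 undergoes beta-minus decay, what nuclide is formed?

Ba-135

Beta-minus decay: mass number changes by +0, atomic number by +1.
A: 135 = 135; Z: 55 + 1 = 56.
Z = 56 is barium, so the daughter is Ba-135.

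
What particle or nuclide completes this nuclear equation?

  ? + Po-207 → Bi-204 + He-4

proton

Conserve mass number: A + 207 = 204 + 4, so A = 1.
Conserve atomic number: Z + 84 = 83 + 2, so Z = 1.
A = 1 and Z = 1 is H-1 — a proton.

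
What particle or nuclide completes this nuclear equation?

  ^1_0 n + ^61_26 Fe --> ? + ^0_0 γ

Conserve mass number: 1 + 61 = A + 0, so A = 62.
Conserve atomic number: 0 + 26 = Z + 0, so Z = 26.
Z = 26 is iron, so the species is ^62_26 Fe.

Fe-62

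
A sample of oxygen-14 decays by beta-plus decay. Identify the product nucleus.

Beta-plus decay: mass number changes by +0, atomic number by -1.
A: 14 = 14; Z: 8 − 1 = 7.
Z = 7 is nitrogen, so the daughter is nitrogen-14.

N-14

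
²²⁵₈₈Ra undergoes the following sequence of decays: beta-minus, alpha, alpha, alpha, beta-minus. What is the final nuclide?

Po-213

Start: (A, Z) = (225, 88).
After β⁻: (225, 89).
After α: (221, 87).
After α: (217, 85).
After α: (213, 83).
After β⁻: (213, 84).
Z = 84 is polonium.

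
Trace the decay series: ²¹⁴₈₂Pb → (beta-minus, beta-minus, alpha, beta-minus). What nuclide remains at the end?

Start: (A, Z) = (214, 82).
After β⁻: (214, 83).
After β⁻: (214, 84).
After α: (210, 82).
After β⁻: (210, 83).
Z = 83 is bismuth.

Bi-210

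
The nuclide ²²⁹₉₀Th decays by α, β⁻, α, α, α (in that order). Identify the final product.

Bi-213

Start: (A, Z) = (229, 90).
After α: (225, 88).
After β⁻: (225, 89).
After α: (221, 87).
After α: (217, 85).
After α: (213, 83).
Z = 83 is bismuth.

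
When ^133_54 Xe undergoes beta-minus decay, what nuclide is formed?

Cs-133

Beta-minus decay: mass number changes by +0, atomic number by +1.
A: 133 = 133; Z: 54 + 1 = 55.
Z = 55 is caesium, so the daughter is ^133_55 Cs.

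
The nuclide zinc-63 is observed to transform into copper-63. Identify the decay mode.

beta-plus decay or electron capture

ΔA = 63 − 63 = 0; ΔZ = 29 − 30 = -1.
A is unchanged and Z drops by 1 — a proton has become a neutron (β⁺ emission or electron capture).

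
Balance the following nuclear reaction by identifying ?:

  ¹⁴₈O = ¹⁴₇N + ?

Conserve mass number: 14 = 14 + A, so A = 0.
Conserve atomic number: 8 = 7 + Z, so Z = 1.
A = 0 and Z = 1 is ⁰₁e — a positron.

positron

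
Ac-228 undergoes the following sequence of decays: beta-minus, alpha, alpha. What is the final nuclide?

Start: (A, Z) = (228, 89).
After β⁻: (228, 90).
After α: (224, 88).
After α: (220, 86).
Z = 86 is radon.

Rn-220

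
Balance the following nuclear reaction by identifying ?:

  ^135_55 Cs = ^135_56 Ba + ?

beta-minus particle

Conserve mass number: 135 = 135 + A, so A = 0.
Conserve atomic number: 55 = 56 + Z, so Z = -1.
A = 0 and Z = -1 is ^0_-1 e — a beta-minus particle.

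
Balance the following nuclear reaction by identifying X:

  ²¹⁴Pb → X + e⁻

Bi-214

Conserve mass number: 214 = A + 0, so A = 214.
Conserve atomic number: 82 = Z − 1, so Z = 83.
Z = 83 is bismuth, so the species is ²¹⁴Bi.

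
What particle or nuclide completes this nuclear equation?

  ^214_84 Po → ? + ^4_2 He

Conserve mass number: 214 = A + 4, so A = 210.
Conserve atomic number: 84 = Z + 2, so Z = 82.
Z = 82 is lead, so the species is ^210_82 Pb.

Pb-210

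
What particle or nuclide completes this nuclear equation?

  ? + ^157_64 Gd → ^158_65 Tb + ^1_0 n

Conserve mass number: A + 157 = 158 + 1, so A = 2.
Conserve atomic number: Z + 64 = 65 + 0, so Z = 1.
A = 2 and Z = 1 is ^2_1 H — a deuteron.

deuteron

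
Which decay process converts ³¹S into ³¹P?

ΔA = 31 − 31 = 0; ΔZ = 15 − 16 = -1.
A is unchanged and Z drops by 1 — a proton has become a neutron (β⁺ emission or electron capture).

beta-plus decay or electron capture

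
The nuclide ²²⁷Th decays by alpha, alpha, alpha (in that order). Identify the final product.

Start: (A, Z) = (227, 90).
After α: (223, 88).
After α: (219, 86).
After α: (215, 84).
Z = 84 is polonium.

Po-215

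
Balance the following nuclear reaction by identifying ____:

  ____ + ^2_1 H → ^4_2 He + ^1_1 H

Conserve mass number: A + 2 = 4 + 1, so A = 3.
Conserve atomic number: Z + 1 = 2 + 1, so Z = 2.
Z = 2 is helium, so the species is ^3_2 He.

He-3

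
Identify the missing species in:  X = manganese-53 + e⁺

Conserve mass number: A = 53 + 0, so A = 53.
Conserve atomic number: Z = 25 + 1, so Z = 26.
Z = 26 is iron, so the species is iron-53.

Fe-53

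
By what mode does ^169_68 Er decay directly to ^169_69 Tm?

ΔA = 169 − 169 = 0; ΔZ = 69 − 68 = +1.
A is unchanged and Z rises by 1 — a neutron has become a proton (β⁻ decay).

beta-minus decay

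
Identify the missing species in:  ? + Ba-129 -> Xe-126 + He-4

neutron

Conserve mass number: A + 129 = 126 + 4, so A = 1.
Conserve atomic number: Z + 56 = 54 + 2, so Z = 0.
A = 1 and Z = 0 is n — a neutron.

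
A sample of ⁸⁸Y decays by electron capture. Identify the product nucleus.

Sr-88

Electron capture: mass number changes by +0, atomic number by -1.
A: 88 = 88; Z: 39 − 1 = 38.
Z = 38 is strontium, so the daughter is ⁸⁸Sr.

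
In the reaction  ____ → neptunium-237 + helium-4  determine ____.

Conserve mass number: A = 237 + 4, so A = 241.
Conserve atomic number: Z = 93 + 2, so Z = 95.
Z = 95 is americium, so the species is americium-241.

Am-241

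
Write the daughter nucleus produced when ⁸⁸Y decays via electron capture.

Sr-88

Electron capture: mass number changes by +0, atomic number by -1.
A: 88 = 88; Z: 39 − 1 = 38.
Z = 38 is strontium, so the daughter is ⁸⁸Sr.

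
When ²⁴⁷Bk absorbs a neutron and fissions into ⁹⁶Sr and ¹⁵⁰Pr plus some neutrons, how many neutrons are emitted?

2

Conserve mass number: 248 = 96 + 150 + k, so k = 248 − 246 = 2.
Check atomic number: 97 = 38 + 59 + 0 = 97. ✓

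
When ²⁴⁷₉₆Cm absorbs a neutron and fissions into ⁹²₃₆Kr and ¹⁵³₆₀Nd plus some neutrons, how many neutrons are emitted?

Conserve mass number: 248 = 92 + 153 + k, so k = 248 − 245 = 3.
Check atomic number: 96 = 36 + 60 + 0 = 96. ✓

3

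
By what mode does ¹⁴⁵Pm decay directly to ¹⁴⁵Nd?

ΔA = 145 − 145 = 0; ΔZ = 60 − 61 = -1.
A is unchanged and Z drops by 1 — a proton has become a neutron (β⁺ emission or electron capture).

beta-plus decay or electron capture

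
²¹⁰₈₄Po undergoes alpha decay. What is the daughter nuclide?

Pb-206

Alpha decay: mass number changes by -4, atomic number by -2.
A: 210 − 4 = 206; Z: 84 − 2 = 82.
Z = 82 is lead, so the daughter is ²⁰⁶₈₂Pb.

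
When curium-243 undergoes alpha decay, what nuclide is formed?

Pu-239

Alpha decay: mass number changes by -4, atomic number by -2.
A: 243 − 4 = 239; Z: 96 − 2 = 94.
Z = 94 is plutonium, so the daughter is plutonium-239.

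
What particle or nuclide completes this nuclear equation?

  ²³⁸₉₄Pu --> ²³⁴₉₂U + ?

Conserve mass number: 238 = 234 + A, so A = 4.
Conserve atomic number: 94 = 92 + Z, so Z = 2.
A = 4 and Z = 2 is ⁴₂He — an alpha particle.

alpha particle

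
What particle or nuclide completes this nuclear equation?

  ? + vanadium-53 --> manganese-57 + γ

Conserve mass number: A + 53 = 57 + 0, so A = 4.
Conserve atomic number: Z + 23 = 25 + 0, so Z = 2.
A = 4 and Z = 2 is helium-4 — an alpha particle.

alpha particle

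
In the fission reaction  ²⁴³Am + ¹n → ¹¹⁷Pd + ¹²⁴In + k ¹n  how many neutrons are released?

3

Conserve mass number: 244 = 117 + 124 + k, so k = 244 − 241 = 3.
Check atomic number: 95 = 46 + 49 + 0 = 95. ✓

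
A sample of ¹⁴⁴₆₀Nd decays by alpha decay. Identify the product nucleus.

Ce-140

Alpha decay: mass number changes by -4, atomic number by -2.
A: 144 − 4 = 140; Z: 60 − 2 = 58.
Z = 58 is cerium, so the daughter is ¹⁴⁰₅₈Ce.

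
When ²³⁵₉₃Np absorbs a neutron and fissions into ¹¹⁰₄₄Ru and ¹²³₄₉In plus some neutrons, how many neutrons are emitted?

3

Conserve mass number: 236 = 110 + 123 + k, so k = 236 − 233 = 3.
Check atomic number: 93 = 44 + 49 + 0 = 93. ✓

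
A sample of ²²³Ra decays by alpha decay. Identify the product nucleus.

Alpha decay: mass number changes by -4, atomic number by -2.
A: 223 − 4 = 219; Z: 88 − 2 = 86.
Z = 86 is radon, so the daughter is ²¹⁹Rn.

Rn-219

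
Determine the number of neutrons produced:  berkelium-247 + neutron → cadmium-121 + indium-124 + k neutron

Conserve mass number: 248 = 121 + 124 + k, so k = 248 − 245 = 3.
Check atomic number: 97 = 48 + 49 + 0 = 97. ✓

3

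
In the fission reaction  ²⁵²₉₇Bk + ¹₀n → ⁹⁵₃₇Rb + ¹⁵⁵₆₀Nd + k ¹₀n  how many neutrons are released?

3

Conserve mass number: 253 = 95 + 155 + k, so k = 253 − 250 = 3.
Check atomic number: 97 = 37 + 60 + 0 = 97. ✓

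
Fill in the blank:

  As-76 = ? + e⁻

Se-76

Conserve mass number: 76 = A + 0, so A = 76.
Conserve atomic number: 33 = Z − 1, so Z = 34.
Z = 34 is selenium, so the species is Se-76.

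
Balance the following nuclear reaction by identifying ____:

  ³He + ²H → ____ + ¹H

Conserve mass number: 3 + 2 = A + 1, so A = 4.
Conserve atomic number: 2 + 1 = Z + 1, so Z = 2.
A = 4 and Z = 2 is ⁴He — an alpha particle.

He-4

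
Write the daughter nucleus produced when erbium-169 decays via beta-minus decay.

Tm-169

Beta-minus decay: mass number changes by +0, atomic number by +1.
A: 169 = 169; Z: 68 + 1 = 69.
Z = 69 is thulium, so the daughter is thulium-169.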